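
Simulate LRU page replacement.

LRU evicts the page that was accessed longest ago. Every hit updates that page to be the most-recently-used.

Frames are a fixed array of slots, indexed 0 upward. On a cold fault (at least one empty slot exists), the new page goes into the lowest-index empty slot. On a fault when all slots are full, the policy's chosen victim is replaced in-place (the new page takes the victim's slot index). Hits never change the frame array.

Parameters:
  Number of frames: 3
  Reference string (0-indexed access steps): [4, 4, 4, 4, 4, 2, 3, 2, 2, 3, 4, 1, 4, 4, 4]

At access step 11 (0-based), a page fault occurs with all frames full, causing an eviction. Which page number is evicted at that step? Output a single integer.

Answer: 2

Derivation:
Step 0: ref 4 -> FAULT, frames=[4,-,-]
Step 1: ref 4 -> HIT, frames=[4,-,-]
Step 2: ref 4 -> HIT, frames=[4,-,-]
Step 3: ref 4 -> HIT, frames=[4,-,-]
Step 4: ref 4 -> HIT, frames=[4,-,-]
Step 5: ref 2 -> FAULT, frames=[4,2,-]
Step 6: ref 3 -> FAULT, frames=[4,2,3]
Step 7: ref 2 -> HIT, frames=[4,2,3]
Step 8: ref 2 -> HIT, frames=[4,2,3]
Step 9: ref 3 -> HIT, frames=[4,2,3]
Step 10: ref 4 -> HIT, frames=[4,2,3]
Step 11: ref 1 -> FAULT, evict 2, frames=[4,1,3]
At step 11: evicted page 2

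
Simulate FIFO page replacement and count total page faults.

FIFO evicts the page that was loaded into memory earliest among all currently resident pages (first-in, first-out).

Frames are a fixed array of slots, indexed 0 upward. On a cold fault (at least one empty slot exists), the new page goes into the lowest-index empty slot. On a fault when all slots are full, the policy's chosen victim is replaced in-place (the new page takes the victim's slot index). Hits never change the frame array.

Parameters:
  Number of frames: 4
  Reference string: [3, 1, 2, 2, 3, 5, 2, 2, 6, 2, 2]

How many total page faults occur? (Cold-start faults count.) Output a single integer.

Answer: 5

Derivation:
Step 0: ref 3 → FAULT, frames=[3,-,-,-]
Step 1: ref 1 → FAULT, frames=[3,1,-,-]
Step 2: ref 2 → FAULT, frames=[3,1,2,-]
Step 3: ref 2 → HIT, frames=[3,1,2,-]
Step 4: ref 3 → HIT, frames=[3,1,2,-]
Step 5: ref 5 → FAULT, frames=[3,1,2,5]
Step 6: ref 2 → HIT, frames=[3,1,2,5]
Step 7: ref 2 → HIT, frames=[3,1,2,5]
Step 8: ref 6 → FAULT (evict 3), frames=[6,1,2,5]
Step 9: ref 2 → HIT, frames=[6,1,2,5]
Step 10: ref 2 → HIT, frames=[6,1,2,5]
Total faults: 5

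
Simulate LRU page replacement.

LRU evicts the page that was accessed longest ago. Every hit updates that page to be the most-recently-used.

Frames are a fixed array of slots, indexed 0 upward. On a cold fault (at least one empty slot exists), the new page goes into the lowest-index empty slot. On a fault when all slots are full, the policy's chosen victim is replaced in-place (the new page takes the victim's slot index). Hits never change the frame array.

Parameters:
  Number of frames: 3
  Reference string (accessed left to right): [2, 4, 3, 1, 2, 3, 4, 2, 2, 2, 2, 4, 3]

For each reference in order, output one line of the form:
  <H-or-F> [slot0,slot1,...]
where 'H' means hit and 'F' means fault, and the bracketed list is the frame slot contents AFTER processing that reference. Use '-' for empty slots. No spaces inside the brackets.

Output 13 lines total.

F [2,-,-]
F [2,4,-]
F [2,4,3]
F [1,4,3]
F [1,2,3]
H [1,2,3]
F [4,2,3]
H [4,2,3]
H [4,2,3]
H [4,2,3]
H [4,2,3]
H [4,2,3]
H [4,2,3]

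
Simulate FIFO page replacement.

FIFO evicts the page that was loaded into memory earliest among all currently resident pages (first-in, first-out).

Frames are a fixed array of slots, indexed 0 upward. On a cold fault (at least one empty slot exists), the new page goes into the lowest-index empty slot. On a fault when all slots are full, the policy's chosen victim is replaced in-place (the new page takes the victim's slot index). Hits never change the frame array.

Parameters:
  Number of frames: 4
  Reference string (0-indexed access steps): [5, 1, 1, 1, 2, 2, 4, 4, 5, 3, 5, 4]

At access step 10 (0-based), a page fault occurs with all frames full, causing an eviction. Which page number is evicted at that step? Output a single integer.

Step 0: ref 5 -> FAULT, frames=[5,-,-,-]
Step 1: ref 1 -> FAULT, frames=[5,1,-,-]
Step 2: ref 1 -> HIT, frames=[5,1,-,-]
Step 3: ref 1 -> HIT, frames=[5,1,-,-]
Step 4: ref 2 -> FAULT, frames=[5,1,2,-]
Step 5: ref 2 -> HIT, frames=[5,1,2,-]
Step 6: ref 4 -> FAULT, frames=[5,1,2,4]
Step 7: ref 4 -> HIT, frames=[5,1,2,4]
Step 8: ref 5 -> HIT, frames=[5,1,2,4]
Step 9: ref 3 -> FAULT, evict 5, frames=[3,1,2,4]
Step 10: ref 5 -> FAULT, evict 1, frames=[3,5,2,4]
At step 10: evicted page 1

Answer: 1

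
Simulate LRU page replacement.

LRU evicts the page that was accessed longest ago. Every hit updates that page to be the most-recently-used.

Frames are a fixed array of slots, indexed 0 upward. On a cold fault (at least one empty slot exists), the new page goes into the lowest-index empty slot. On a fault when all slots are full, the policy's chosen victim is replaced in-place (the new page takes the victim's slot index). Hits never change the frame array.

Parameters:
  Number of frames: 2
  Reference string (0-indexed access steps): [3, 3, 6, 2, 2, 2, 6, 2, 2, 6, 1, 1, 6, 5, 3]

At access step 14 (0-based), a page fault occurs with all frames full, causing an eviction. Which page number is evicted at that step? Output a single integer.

Step 0: ref 3 -> FAULT, frames=[3,-]
Step 1: ref 3 -> HIT, frames=[3,-]
Step 2: ref 6 -> FAULT, frames=[3,6]
Step 3: ref 2 -> FAULT, evict 3, frames=[2,6]
Step 4: ref 2 -> HIT, frames=[2,6]
Step 5: ref 2 -> HIT, frames=[2,6]
Step 6: ref 6 -> HIT, frames=[2,6]
Step 7: ref 2 -> HIT, frames=[2,6]
Step 8: ref 2 -> HIT, frames=[2,6]
Step 9: ref 6 -> HIT, frames=[2,6]
Step 10: ref 1 -> FAULT, evict 2, frames=[1,6]
Step 11: ref 1 -> HIT, frames=[1,6]
Step 12: ref 6 -> HIT, frames=[1,6]
Step 13: ref 5 -> FAULT, evict 1, frames=[5,6]
Step 14: ref 3 -> FAULT, evict 6, frames=[5,3]
At step 14: evicted page 6

Answer: 6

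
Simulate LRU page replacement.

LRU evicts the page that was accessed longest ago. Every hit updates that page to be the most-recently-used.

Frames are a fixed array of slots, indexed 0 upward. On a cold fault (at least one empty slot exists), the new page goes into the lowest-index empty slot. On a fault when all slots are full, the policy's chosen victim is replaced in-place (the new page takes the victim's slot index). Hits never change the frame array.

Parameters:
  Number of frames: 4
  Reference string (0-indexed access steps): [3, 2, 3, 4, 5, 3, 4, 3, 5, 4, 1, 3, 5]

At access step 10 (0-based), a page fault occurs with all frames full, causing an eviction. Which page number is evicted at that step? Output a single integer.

Answer: 2

Derivation:
Step 0: ref 3 -> FAULT, frames=[3,-,-,-]
Step 1: ref 2 -> FAULT, frames=[3,2,-,-]
Step 2: ref 3 -> HIT, frames=[3,2,-,-]
Step 3: ref 4 -> FAULT, frames=[3,2,4,-]
Step 4: ref 5 -> FAULT, frames=[3,2,4,5]
Step 5: ref 3 -> HIT, frames=[3,2,4,5]
Step 6: ref 4 -> HIT, frames=[3,2,4,5]
Step 7: ref 3 -> HIT, frames=[3,2,4,5]
Step 8: ref 5 -> HIT, frames=[3,2,4,5]
Step 9: ref 4 -> HIT, frames=[3,2,4,5]
Step 10: ref 1 -> FAULT, evict 2, frames=[3,1,4,5]
At step 10: evicted page 2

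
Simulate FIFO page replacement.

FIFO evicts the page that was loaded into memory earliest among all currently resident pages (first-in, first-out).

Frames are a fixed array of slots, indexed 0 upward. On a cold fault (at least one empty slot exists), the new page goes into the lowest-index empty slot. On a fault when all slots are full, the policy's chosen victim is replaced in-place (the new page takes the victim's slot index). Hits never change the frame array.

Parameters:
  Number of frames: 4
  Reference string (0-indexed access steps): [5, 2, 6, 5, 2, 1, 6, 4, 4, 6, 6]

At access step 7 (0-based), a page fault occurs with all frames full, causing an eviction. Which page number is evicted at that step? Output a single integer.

Answer: 5

Derivation:
Step 0: ref 5 -> FAULT, frames=[5,-,-,-]
Step 1: ref 2 -> FAULT, frames=[5,2,-,-]
Step 2: ref 6 -> FAULT, frames=[5,2,6,-]
Step 3: ref 5 -> HIT, frames=[5,2,6,-]
Step 4: ref 2 -> HIT, frames=[5,2,6,-]
Step 5: ref 1 -> FAULT, frames=[5,2,6,1]
Step 6: ref 6 -> HIT, frames=[5,2,6,1]
Step 7: ref 4 -> FAULT, evict 5, frames=[4,2,6,1]
At step 7: evicted page 5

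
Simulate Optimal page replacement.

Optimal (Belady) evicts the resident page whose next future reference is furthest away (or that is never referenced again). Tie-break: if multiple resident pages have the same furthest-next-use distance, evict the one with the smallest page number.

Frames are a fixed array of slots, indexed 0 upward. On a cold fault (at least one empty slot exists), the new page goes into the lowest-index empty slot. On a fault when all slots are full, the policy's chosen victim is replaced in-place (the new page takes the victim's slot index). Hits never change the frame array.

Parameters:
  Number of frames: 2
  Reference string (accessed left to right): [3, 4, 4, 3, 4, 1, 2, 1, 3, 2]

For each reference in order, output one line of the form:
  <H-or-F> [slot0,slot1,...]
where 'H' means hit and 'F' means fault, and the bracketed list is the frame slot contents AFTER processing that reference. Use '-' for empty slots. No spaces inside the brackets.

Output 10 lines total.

F [3,-]
F [3,4]
H [3,4]
H [3,4]
H [3,4]
F [3,1]
F [2,1]
H [2,1]
F [2,3]
H [2,3]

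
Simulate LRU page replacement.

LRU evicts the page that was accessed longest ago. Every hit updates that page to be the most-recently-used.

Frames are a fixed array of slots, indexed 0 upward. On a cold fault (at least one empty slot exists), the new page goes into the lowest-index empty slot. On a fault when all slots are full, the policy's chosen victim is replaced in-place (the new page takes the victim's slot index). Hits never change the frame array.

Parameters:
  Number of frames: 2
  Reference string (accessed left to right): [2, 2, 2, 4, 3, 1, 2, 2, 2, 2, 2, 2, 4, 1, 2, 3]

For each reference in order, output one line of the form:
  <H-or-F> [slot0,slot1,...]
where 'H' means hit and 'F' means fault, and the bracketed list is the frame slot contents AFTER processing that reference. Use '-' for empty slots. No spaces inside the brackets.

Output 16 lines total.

F [2,-]
H [2,-]
H [2,-]
F [2,4]
F [3,4]
F [3,1]
F [2,1]
H [2,1]
H [2,1]
H [2,1]
H [2,1]
H [2,1]
F [2,4]
F [1,4]
F [1,2]
F [3,2]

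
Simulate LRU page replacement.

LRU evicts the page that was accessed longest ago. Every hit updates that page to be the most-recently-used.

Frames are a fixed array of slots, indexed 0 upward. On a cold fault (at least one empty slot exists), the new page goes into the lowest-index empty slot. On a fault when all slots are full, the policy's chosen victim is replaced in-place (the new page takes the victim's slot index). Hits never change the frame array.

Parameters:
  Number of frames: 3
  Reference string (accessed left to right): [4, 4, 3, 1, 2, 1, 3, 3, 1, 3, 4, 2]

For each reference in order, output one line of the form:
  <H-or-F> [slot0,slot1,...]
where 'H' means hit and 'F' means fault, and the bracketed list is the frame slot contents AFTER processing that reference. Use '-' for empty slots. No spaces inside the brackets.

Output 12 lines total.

F [4,-,-]
H [4,-,-]
F [4,3,-]
F [4,3,1]
F [2,3,1]
H [2,3,1]
H [2,3,1]
H [2,3,1]
H [2,3,1]
H [2,3,1]
F [4,3,1]
F [4,3,2]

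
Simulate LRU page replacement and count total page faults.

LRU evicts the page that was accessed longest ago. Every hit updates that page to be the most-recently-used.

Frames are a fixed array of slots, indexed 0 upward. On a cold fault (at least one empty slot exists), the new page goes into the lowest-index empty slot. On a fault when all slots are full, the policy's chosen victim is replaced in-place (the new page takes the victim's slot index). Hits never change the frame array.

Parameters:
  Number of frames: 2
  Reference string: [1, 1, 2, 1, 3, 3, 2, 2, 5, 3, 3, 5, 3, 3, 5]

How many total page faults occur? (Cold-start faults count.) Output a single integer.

Step 0: ref 1 → FAULT, frames=[1,-]
Step 1: ref 1 → HIT, frames=[1,-]
Step 2: ref 2 → FAULT, frames=[1,2]
Step 3: ref 1 → HIT, frames=[1,2]
Step 4: ref 3 → FAULT (evict 2), frames=[1,3]
Step 5: ref 3 → HIT, frames=[1,3]
Step 6: ref 2 → FAULT (evict 1), frames=[2,3]
Step 7: ref 2 → HIT, frames=[2,3]
Step 8: ref 5 → FAULT (evict 3), frames=[2,5]
Step 9: ref 3 → FAULT (evict 2), frames=[3,5]
Step 10: ref 3 → HIT, frames=[3,5]
Step 11: ref 5 → HIT, frames=[3,5]
Step 12: ref 3 → HIT, frames=[3,5]
Step 13: ref 3 → HIT, frames=[3,5]
Step 14: ref 5 → HIT, frames=[3,5]
Total faults: 6

Answer: 6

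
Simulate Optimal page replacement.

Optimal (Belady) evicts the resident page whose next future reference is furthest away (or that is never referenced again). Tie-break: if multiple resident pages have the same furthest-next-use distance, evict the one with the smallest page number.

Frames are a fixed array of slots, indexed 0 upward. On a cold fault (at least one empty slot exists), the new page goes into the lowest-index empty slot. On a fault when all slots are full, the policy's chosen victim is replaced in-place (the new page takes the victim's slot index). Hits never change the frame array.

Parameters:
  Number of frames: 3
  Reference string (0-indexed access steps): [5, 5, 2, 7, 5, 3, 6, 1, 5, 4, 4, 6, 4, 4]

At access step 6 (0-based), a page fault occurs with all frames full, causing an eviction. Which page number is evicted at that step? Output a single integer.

Answer: 3

Derivation:
Step 0: ref 5 -> FAULT, frames=[5,-,-]
Step 1: ref 5 -> HIT, frames=[5,-,-]
Step 2: ref 2 -> FAULT, frames=[5,2,-]
Step 3: ref 7 -> FAULT, frames=[5,2,7]
Step 4: ref 5 -> HIT, frames=[5,2,7]
Step 5: ref 3 -> FAULT, evict 2, frames=[5,3,7]
Step 6: ref 6 -> FAULT, evict 3, frames=[5,6,7]
At step 6: evicted page 3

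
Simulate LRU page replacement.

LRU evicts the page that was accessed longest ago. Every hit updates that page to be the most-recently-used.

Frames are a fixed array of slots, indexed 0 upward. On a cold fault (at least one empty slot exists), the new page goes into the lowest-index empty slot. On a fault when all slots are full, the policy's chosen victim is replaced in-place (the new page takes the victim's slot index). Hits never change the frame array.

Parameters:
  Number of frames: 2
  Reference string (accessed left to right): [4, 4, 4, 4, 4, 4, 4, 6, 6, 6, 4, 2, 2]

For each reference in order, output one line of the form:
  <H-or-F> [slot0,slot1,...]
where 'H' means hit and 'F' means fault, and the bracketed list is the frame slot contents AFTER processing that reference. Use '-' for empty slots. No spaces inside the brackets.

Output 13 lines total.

F [4,-]
H [4,-]
H [4,-]
H [4,-]
H [4,-]
H [4,-]
H [4,-]
F [4,6]
H [4,6]
H [4,6]
H [4,6]
F [4,2]
H [4,2]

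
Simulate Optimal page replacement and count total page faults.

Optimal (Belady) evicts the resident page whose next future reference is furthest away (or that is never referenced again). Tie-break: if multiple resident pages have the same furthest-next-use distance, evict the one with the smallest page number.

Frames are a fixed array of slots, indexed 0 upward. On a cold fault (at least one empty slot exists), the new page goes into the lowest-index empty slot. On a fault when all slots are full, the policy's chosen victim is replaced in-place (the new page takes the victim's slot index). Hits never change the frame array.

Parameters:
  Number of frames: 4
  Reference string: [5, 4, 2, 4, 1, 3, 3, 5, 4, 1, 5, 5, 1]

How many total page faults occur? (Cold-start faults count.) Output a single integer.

Answer: 5

Derivation:
Step 0: ref 5 → FAULT, frames=[5,-,-,-]
Step 1: ref 4 → FAULT, frames=[5,4,-,-]
Step 2: ref 2 → FAULT, frames=[5,4,2,-]
Step 3: ref 4 → HIT, frames=[5,4,2,-]
Step 4: ref 1 → FAULT, frames=[5,4,2,1]
Step 5: ref 3 → FAULT (evict 2), frames=[5,4,3,1]
Step 6: ref 3 → HIT, frames=[5,4,3,1]
Step 7: ref 5 → HIT, frames=[5,4,3,1]
Step 8: ref 4 → HIT, frames=[5,4,3,1]
Step 9: ref 1 → HIT, frames=[5,4,3,1]
Step 10: ref 5 → HIT, frames=[5,4,3,1]
Step 11: ref 5 → HIT, frames=[5,4,3,1]
Step 12: ref 1 → HIT, frames=[5,4,3,1]
Total faults: 5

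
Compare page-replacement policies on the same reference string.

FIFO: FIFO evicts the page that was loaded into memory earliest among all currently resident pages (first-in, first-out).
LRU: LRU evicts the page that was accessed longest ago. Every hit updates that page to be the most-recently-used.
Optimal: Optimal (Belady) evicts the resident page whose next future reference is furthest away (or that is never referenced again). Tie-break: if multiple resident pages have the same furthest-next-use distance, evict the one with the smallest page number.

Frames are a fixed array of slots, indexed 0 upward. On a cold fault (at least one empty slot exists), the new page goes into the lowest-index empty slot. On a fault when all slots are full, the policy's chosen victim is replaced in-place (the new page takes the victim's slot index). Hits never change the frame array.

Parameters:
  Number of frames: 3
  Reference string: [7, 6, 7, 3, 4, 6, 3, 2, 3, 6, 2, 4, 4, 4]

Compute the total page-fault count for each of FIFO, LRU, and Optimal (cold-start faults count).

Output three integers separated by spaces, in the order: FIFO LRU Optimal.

--- FIFO ---
  step 0: ref 7 -> FAULT, frames=[7,-,-] (faults so far: 1)
  step 1: ref 6 -> FAULT, frames=[7,6,-] (faults so far: 2)
  step 2: ref 7 -> HIT, frames=[7,6,-] (faults so far: 2)
  step 3: ref 3 -> FAULT, frames=[7,6,3] (faults so far: 3)
  step 4: ref 4 -> FAULT, evict 7, frames=[4,6,3] (faults so far: 4)
  step 5: ref 6 -> HIT, frames=[4,6,3] (faults so far: 4)
  step 6: ref 3 -> HIT, frames=[4,6,3] (faults so far: 4)
  step 7: ref 2 -> FAULT, evict 6, frames=[4,2,3] (faults so far: 5)
  step 8: ref 3 -> HIT, frames=[4,2,3] (faults so far: 5)
  step 9: ref 6 -> FAULT, evict 3, frames=[4,2,6] (faults so far: 6)
  step 10: ref 2 -> HIT, frames=[4,2,6] (faults so far: 6)
  step 11: ref 4 -> HIT, frames=[4,2,6] (faults so far: 6)
  step 12: ref 4 -> HIT, frames=[4,2,6] (faults so far: 6)
  step 13: ref 4 -> HIT, frames=[4,2,6] (faults so far: 6)
  FIFO total faults: 6
--- LRU ---
  step 0: ref 7 -> FAULT, frames=[7,-,-] (faults so far: 1)
  step 1: ref 6 -> FAULT, frames=[7,6,-] (faults so far: 2)
  step 2: ref 7 -> HIT, frames=[7,6,-] (faults so far: 2)
  step 3: ref 3 -> FAULT, frames=[7,6,3] (faults so far: 3)
  step 4: ref 4 -> FAULT, evict 6, frames=[7,4,3] (faults so far: 4)
  step 5: ref 6 -> FAULT, evict 7, frames=[6,4,3] (faults so far: 5)
  step 6: ref 3 -> HIT, frames=[6,4,3] (faults so far: 5)
  step 7: ref 2 -> FAULT, evict 4, frames=[6,2,3] (faults so far: 6)
  step 8: ref 3 -> HIT, frames=[6,2,3] (faults so far: 6)
  step 9: ref 6 -> HIT, frames=[6,2,3] (faults so far: 6)
  step 10: ref 2 -> HIT, frames=[6,2,3] (faults so far: 6)
  step 11: ref 4 -> FAULT, evict 3, frames=[6,2,4] (faults so far: 7)
  step 12: ref 4 -> HIT, frames=[6,2,4] (faults so far: 7)
  step 13: ref 4 -> HIT, frames=[6,2,4] (faults so far: 7)
  LRU total faults: 7
--- Optimal ---
  step 0: ref 7 -> FAULT, frames=[7,-,-] (faults so far: 1)
  step 1: ref 6 -> FAULT, frames=[7,6,-] (faults so far: 2)
  step 2: ref 7 -> HIT, frames=[7,6,-] (faults so far: 2)
  step 3: ref 3 -> FAULT, frames=[7,6,3] (faults so far: 3)
  step 4: ref 4 -> FAULT, evict 7, frames=[4,6,3] (faults so far: 4)
  step 5: ref 6 -> HIT, frames=[4,6,3] (faults so far: 4)
  step 6: ref 3 -> HIT, frames=[4,6,3] (faults so far: 4)
  step 7: ref 2 -> FAULT, evict 4, frames=[2,6,3] (faults so far: 5)
  step 8: ref 3 -> HIT, frames=[2,6,3] (faults so far: 5)
  step 9: ref 6 -> HIT, frames=[2,6,3] (faults so far: 5)
  step 10: ref 2 -> HIT, frames=[2,6,3] (faults so far: 5)
  step 11: ref 4 -> FAULT, evict 2, frames=[4,6,3] (faults so far: 6)
  step 12: ref 4 -> HIT, frames=[4,6,3] (faults so far: 6)
  step 13: ref 4 -> HIT, frames=[4,6,3] (faults so far: 6)
  Optimal total faults: 6

Answer: 6 7 6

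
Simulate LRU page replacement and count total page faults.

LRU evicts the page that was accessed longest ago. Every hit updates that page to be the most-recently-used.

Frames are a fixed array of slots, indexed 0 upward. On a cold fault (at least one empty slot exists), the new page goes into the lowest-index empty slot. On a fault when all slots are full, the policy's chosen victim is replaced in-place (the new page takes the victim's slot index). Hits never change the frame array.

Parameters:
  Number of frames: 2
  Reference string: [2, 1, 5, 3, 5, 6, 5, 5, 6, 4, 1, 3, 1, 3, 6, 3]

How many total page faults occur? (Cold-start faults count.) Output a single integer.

Step 0: ref 2 → FAULT, frames=[2,-]
Step 1: ref 1 → FAULT, frames=[2,1]
Step 2: ref 5 → FAULT (evict 2), frames=[5,1]
Step 3: ref 3 → FAULT (evict 1), frames=[5,3]
Step 4: ref 5 → HIT, frames=[5,3]
Step 5: ref 6 → FAULT (evict 3), frames=[5,6]
Step 6: ref 5 → HIT, frames=[5,6]
Step 7: ref 5 → HIT, frames=[5,6]
Step 8: ref 6 → HIT, frames=[5,6]
Step 9: ref 4 → FAULT (evict 5), frames=[4,6]
Step 10: ref 1 → FAULT (evict 6), frames=[4,1]
Step 11: ref 3 → FAULT (evict 4), frames=[3,1]
Step 12: ref 1 → HIT, frames=[3,1]
Step 13: ref 3 → HIT, frames=[3,1]
Step 14: ref 6 → FAULT (evict 1), frames=[3,6]
Step 15: ref 3 → HIT, frames=[3,6]
Total faults: 9

Answer: 9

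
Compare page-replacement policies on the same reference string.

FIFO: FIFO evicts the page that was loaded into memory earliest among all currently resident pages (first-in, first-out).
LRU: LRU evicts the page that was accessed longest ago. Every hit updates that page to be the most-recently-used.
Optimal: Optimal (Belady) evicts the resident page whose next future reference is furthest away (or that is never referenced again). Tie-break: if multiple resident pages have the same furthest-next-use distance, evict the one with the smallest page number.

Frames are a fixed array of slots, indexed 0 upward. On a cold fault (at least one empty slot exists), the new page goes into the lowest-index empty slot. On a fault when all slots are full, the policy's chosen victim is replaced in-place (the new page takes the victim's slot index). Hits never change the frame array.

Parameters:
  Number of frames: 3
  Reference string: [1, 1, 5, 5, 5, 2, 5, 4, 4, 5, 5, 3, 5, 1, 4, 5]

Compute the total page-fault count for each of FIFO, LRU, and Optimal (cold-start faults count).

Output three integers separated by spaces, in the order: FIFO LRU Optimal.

--- FIFO ---
  step 0: ref 1 -> FAULT, frames=[1,-,-] (faults so far: 1)
  step 1: ref 1 -> HIT, frames=[1,-,-] (faults so far: 1)
  step 2: ref 5 -> FAULT, frames=[1,5,-] (faults so far: 2)
  step 3: ref 5 -> HIT, frames=[1,5,-] (faults so far: 2)
  step 4: ref 5 -> HIT, frames=[1,5,-] (faults so far: 2)
  step 5: ref 2 -> FAULT, frames=[1,5,2] (faults so far: 3)
  step 6: ref 5 -> HIT, frames=[1,5,2] (faults so far: 3)
  step 7: ref 4 -> FAULT, evict 1, frames=[4,5,2] (faults so far: 4)
  step 8: ref 4 -> HIT, frames=[4,5,2] (faults so far: 4)
  step 9: ref 5 -> HIT, frames=[4,5,2] (faults so far: 4)
  step 10: ref 5 -> HIT, frames=[4,5,2] (faults so far: 4)
  step 11: ref 3 -> FAULT, evict 5, frames=[4,3,2] (faults so far: 5)
  step 12: ref 5 -> FAULT, evict 2, frames=[4,3,5] (faults so far: 6)
  step 13: ref 1 -> FAULT, evict 4, frames=[1,3,5] (faults so far: 7)
  step 14: ref 4 -> FAULT, evict 3, frames=[1,4,5] (faults so far: 8)
  step 15: ref 5 -> HIT, frames=[1,4,5] (faults so far: 8)
  FIFO total faults: 8
--- LRU ---
  step 0: ref 1 -> FAULT, frames=[1,-,-] (faults so far: 1)
  step 1: ref 1 -> HIT, frames=[1,-,-] (faults so far: 1)
  step 2: ref 5 -> FAULT, frames=[1,5,-] (faults so far: 2)
  step 3: ref 5 -> HIT, frames=[1,5,-] (faults so far: 2)
  step 4: ref 5 -> HIT, frames=[1,5,-] (faults so far: 2)
  step 5: ref 2 -> FAULT, frames=[1,5,2] (faults so far: 3)
  step 6: ref 5 -> HIT, frames=[1,5,2] (faults so far: 3)
  step 7: ref 4 -> FAULT, evict 1, frames=[4,5,2] (faults so far: 4)
  step 8: ref 4 -> HIT, frames=[4,5,2] (faults so far: 4)
  step 9: ref 5 -> HIT, frames=[4,5,2] (faults so far: 4)
  step 10: ref 5 -> HIT, frames=[4,5,2] (faults so far: 4)
  step 11: ref 3 -> FAULT, evict 2, frames=[4,5,3] (faults so far: 5)
  step 12: ref 5 -> HIT, frames=[4,5,3] (faults so far: 5)
  step 13: ref 1 -> FAULT, evict 4, frames=[1,5,3] (faults so far: 6)
  step 14: ref 4 -> FAULT, evict 3, frames=[1,5,4] (faults so far: 7)
  step 15: ref 5 -> HIT, frames=[1,5,4] (faults so far: 7)
  LRU total faults: 7
--- Optimal ---
  step 0: ref 1 -> FAULT, frames=[1,-,-] (faults so far: 1)
  step 1: ref 1 -> HIT, frames=[1,-,-] (faults so far: 1)
  step 2: ref 5 -> FAULT, frames=[1,5,-] (faults so far: 2)
  step 3: ref 5 -> HIT, frames=[1,5,-] (faults so far: 2)
  step 4: ref 5 -> HIT, frames=[1,5,-] (faults so far: 2)
  step 5: ref 2 -> FAULT, frames=[1,5,2] (faults so far: 3)
  step 6: ref 5 -> HIT, frames=[1,5,2] (faults so far: 3)
  step 7: ref 4 -> FAULT, evict 2, frames=[1,5,4] (faults so far: 4)
  step 8: ref 4 -> HIT, frames=[1,5,4] (faults so far: 4)
  step 9: ref 5 -> HIT, frames=[1,5,4] (faults so far: 4)
  step 10: ref 5 -> HIT, frames=[1,5,4] (faults so far: 4)
  step 11: ref 3 -> FAULT, evict 4, frames=[1,5,3] (faults so far: 5)
  step 12: ref 5 -> HIT, frames=[1,5,3] (faults so far: 5)
  step 13: ref 1 -> HIT, frames=[1,5,3] (faults so far: 5)
  step 14: ref 4 -> FAULT, evict 1, frames=[4,5,3] (faults so far: 6)
  step 15: ref 5 -> HIT, frames=[4,5,3] (faults so far: 6)
  Optimal total faults: 6

Answer: 8 7 6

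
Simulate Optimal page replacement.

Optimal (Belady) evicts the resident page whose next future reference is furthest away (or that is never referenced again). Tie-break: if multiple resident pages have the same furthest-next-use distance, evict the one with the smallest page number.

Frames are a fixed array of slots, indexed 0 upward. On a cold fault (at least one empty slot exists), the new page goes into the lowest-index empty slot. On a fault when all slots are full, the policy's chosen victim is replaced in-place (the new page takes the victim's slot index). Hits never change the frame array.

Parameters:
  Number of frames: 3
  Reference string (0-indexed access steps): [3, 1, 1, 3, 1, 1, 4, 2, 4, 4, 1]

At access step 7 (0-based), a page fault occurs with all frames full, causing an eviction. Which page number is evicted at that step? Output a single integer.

Answer: 3

Derivation:
Step 0: ref 3 -> FAULT, frames=[3,-,-]
Step 1: ref 1 -> FAULT, frames=[3,1,-]
Step 2: ref 1 -> HIT, frames=[3,1,-]
Step 3: ref 3 -> HIT, frames=[3,1,-]
Step 4: ref 1 -> HIT, frames=[3,1,-]
Step 5: ref 1 -> HIT, frames=[3,1,-]
Step 6: ref 4 -> FAULT, frames=[3,1,4]
Step 7: ref 2 -> FAULT, evict 3, frames=[2,1,4]
At step 7: evicted page 3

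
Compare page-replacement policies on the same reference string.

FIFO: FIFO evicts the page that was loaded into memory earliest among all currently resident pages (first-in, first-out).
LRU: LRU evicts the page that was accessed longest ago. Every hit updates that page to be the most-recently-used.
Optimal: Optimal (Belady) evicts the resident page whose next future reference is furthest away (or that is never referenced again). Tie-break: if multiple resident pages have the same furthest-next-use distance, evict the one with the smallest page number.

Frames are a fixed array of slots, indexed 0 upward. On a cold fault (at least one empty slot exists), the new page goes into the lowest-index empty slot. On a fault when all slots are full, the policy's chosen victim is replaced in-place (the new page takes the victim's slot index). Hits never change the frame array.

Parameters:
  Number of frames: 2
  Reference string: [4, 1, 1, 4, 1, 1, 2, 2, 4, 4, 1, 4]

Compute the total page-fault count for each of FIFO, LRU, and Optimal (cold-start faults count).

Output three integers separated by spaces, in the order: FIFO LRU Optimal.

--- FIFO ---
  step 0: ref 4 -> FAULT, frames=[4,-] (faults so far: 1)
  step 1: ref 1 -> FAULT, frames=[4,1] (faults so far: 2)
  step 2: ref 1 -> HIT, frames=[4,1] (faults so far: 2)
  step 3: ref 4 -> HIT, frames=[4,1] (faults so far: 2)
  step 4: ref 1 -> HIT, frames=[4,1] (faults so far: 2)
  step 5: ref 1 -> HIT, frames=[4,1] (faults so far: 2)
  step 6: ref 2 -> FAULT, evict 4, frames=[2,1] (faults so far: 3)
  step 7: ref 2 -> HIT, frames=[2,1] (faults so far: 3)
  step 8: ref 4 -> FAULT, evict 1, frames=[2,4] (faults so far: 4)
  step 9: ref 4 -> HIT, frames=[2,4] (faults so far: 4)
  step 10: ref 1 -> FAULT, evict 2, frames=[1,4] (faults so far: 5)
  step 11: ref 4 -> HIT, frames=[1,4] (faults so far: 5)
  FIFO total faults: 5
--- LRU ---
  step 0: ref 4 -> FAULT, frames=[4,-] (faults so far: 1)
  step 1: ref 1 -> FAULT, frames=[4,1] (faults so far: 2)
  step 2: ref 1 -> HIT, frames=[4,1] (faults so far: 2)
  step 3: ref 4 -> HIT, frames=[4,1] (faults so far: 2)
  step 4: ref 1 -> HIT, frames=[4,1] (faults so far: 2)
  step 5: ref 1 -> HIT, frames=[4,1] (faults so far: 2)
  step 6: ref 2 -> FAULT, evict 4, frames=[2,1] (faults so far: 3)
  step 7: ref 2 -> HIT, frames=[2,1] (faults so far: 3)
  step 8: ref 4 -> FAULT, evict 1, frames=[2,4] (faults so far: 4)
  step 9: ref 4 -> HIT, frames=[2,4] (faults so far: 4)
  step 10: ref 1 -> FAULT, evict 2, frames=[1,4] (faults so far: 5)
  step 11: ref 4 -> HIT, frames=[1,4] (faults so far: 5)
  LRU total faults: 5
--- Optimal ---
  step 0: ref 4 -> FAULT, frames=[4,-] (faults so far: 1)
  step 1: ref 1 -> FAULT, frames=[4,1] (faults so far: 2)
  step 2: ref 1 -> HIT, frames=[4,1] (faults so far: 2)
  step 3: ref 4 -> HIT, frames=[4,1] (faults so far: 2)
  step 4: ref 1 -> HIT, frames=[4,1] (faults so far: 2)
  step 5: ref 1 -> HIT, frames=[4,1] (faults so far: 2)
  step 6: ref 2 -> FAULT, evict 1, frames=[4,2] (faults so far: 3)
  step 7: ref 2 -> HIT, frames=[4,2] (faults so far: 3)
  step 8: ref 4 -> HIT, frames=[4,2] (faults so far: 3)
  step 9: ref 4 -> HIT, frames=[4,2] (faults so far: 3)
  step 10: ref 1 -> FAULT, evict 2, frames=[4,1] (faults so far: 4)
  step 11: ref 4 -> HIT, frames=[4,1] (faults so far: 4)
  Optimal total faults: 4

Answer: 5 5 4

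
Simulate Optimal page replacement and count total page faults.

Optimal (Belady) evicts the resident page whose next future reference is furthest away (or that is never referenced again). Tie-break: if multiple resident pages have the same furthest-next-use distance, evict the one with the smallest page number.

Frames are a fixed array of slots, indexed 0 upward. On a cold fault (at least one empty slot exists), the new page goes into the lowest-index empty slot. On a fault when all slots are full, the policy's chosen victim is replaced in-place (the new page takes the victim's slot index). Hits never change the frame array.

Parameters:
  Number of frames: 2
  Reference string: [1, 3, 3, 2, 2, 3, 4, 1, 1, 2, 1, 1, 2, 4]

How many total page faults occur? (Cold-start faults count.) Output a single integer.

Step 0: ref 1 → FAULT, frames=[1,-]
Step 1: ref 3 → FAULT, frames=[1,3]
Step 2: ref 3 → HIT, frames=[1,3]
Step 3: ref 2 → FAULT (evict 1), frames=[2,3]
Step 4: ref 2 → HIT, frames=[2,3]
Step 5: ref 3 → HIT, frames=[2,3]
Step 6: ref 4 → FAULT (evict 3), frames=[2,4]
Step 7: ref 1 → FAULT (evict 4), frames=[2,1]
Step 8: ref 1 → HIT, frames=[2,1]
Step 9: ref 2 → HIT, frames=[2,1]
Step 10: ref 1 → HIT, frames=[2,1]
Step 11: ref 1 → HIT, frames=[2,1]
Step 12: ref 2 → HIT, frames=[2,1]
Step 13: ref 4 → FAULT (evict 1), frames=[2,4]
Total faults: 6

Answer: 6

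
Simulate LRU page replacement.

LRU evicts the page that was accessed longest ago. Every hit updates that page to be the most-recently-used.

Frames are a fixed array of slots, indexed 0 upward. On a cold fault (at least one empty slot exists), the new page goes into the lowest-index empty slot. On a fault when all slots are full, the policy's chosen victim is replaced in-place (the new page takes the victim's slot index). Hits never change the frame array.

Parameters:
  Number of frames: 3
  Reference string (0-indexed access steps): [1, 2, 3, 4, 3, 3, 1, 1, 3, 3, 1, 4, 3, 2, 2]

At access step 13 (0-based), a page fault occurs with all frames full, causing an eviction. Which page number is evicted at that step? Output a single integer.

Step 0: ref 1 -> FAULT, frames=[1,-,-]
Step 1: ref 2 -> FAULT, frames=[1,2,-]
Step 2: ref 3 -> FAULT, frames=[1,2,3]
Step 3: ref 4 -> FAULT, evict 1, frames=[4,2,3]
Step 4: ref 3 -> HIT, frames=[4,2,3]
Step 5: ref 3 -> HIT, frames=[4,2,3]
Step 6: ref 1 -> FAULT, evict 2, frames=[4,1,3]
Step 7: ref 1 -> HIT, frames=[4,1,3]
Step 8: ref 3 -> HIT, frames=[4,1,3]
Step 9: ref 3 -> HIT, frames=[4,1,3]
Step 10: ref 1 -> HIT, frames=[4,1,3]
Step 11: ref 4 -> HIT, frames=[4,1,3]
Step 12: ref 3 -> HIT, frames=[4,1,3]
Step 13: ref 2 -> FAULT, evict 1, frames=[4,2,3]
At step 13: evicted page 1

Answer: 1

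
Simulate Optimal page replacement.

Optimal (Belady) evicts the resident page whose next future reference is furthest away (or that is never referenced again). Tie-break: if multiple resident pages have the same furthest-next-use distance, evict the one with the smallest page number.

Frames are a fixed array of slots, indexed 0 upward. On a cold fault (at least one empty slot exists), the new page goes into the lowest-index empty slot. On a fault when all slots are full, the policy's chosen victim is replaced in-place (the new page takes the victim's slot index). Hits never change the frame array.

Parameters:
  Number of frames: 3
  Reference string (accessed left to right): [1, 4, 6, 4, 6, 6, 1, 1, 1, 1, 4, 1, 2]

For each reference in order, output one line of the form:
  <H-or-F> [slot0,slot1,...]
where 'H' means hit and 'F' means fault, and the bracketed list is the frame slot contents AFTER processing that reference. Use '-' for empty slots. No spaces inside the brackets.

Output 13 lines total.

F [1,-,-]
F [1,4,-]
F [1,4,6]
H [1,4,6]
H [1,4,6]
H [1,4,6]
H [1,4,6]
H [1,4,6]
H [1,4,6]
H [1,4,6]
H [1,4,6]
H [1,4,6]
F [2,4,6]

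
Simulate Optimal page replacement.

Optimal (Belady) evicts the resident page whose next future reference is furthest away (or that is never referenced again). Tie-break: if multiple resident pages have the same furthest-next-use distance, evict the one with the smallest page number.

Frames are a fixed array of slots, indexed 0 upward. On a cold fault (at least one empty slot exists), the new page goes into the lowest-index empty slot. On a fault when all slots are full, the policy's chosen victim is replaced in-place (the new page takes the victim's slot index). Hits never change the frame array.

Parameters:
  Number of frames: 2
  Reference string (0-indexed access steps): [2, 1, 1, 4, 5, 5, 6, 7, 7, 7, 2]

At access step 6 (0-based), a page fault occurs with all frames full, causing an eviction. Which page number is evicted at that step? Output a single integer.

Answer: 5

Derivation:
Step 0: ref 2 -> FAULT, frames=[2,-]
Step 1: ref 1 -> FAULT, frames=[2,1]
Step 2: ref 1 -> HIT, frames=[2,1]
Step 3: ref 4 -> FAULT, evict 1, frames=[2,4]
Step 4: ref 5 -> FAULT, evict 4, frames=[2,5]
Step 5: ref 5 -> HIT, frames=[2,5]
Step 6: ref 6 -> FAULT, evict 5, frames=[2,6]
At step 6: evicted page 5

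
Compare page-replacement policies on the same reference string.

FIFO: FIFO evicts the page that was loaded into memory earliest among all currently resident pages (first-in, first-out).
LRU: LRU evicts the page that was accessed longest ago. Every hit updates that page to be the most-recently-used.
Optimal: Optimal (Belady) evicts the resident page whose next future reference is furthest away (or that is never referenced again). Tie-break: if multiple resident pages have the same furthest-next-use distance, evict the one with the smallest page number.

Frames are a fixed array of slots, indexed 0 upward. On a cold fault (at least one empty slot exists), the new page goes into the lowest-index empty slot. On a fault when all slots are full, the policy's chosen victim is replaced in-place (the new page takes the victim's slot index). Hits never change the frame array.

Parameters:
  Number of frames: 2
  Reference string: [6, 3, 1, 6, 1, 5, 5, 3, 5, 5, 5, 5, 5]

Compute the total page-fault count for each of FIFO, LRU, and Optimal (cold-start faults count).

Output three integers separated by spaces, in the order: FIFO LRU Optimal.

Answer: 6 6 5

Derivation:
--- FIFO ---
  step 0: ref 6 -> FAULT, frames=[6,-] (faults so far: 1)
  step 1: ref 3 -> FAULT, frames=[6,3] (faults so far: 2)
  step 2: ref 1 -> FAULT, evict 6, frames=[1,3] (faults so far: 3)
  step 3: ref 6 -> FAULT, evict 3, frames=[1,6] (faults so far: 4)
  step 4: ref 1 -> HIT, frames=[1,6] (faults so far: 4)
  step 5: ref 5 -> FAULT, evict 1, frames=[5,6] (faults so far: 5)
  step 6: ref 5 -> HIT, frames=[5,6] (faults so far: 5)
  step 7: ref 3 -> FAULT, evict 6, frames=[5,3] (faults so far: 6)
  step 8: ref 5 -> HIT, frames=[5,3] (faults so far: 6)
  step 9: ref 5 -> HIT, frames=[5,3] (faults so far: 6)
  step 10: ref 5 -> HIT, frames=[5,3] (faults so far: 6)
  step 11: ref 5 -> HIT, frames=[5,3] (faults so far: 6)
  step 12: ref 5 -> HIT, frames=[5,3] (faults so far: 6)
  FIFO total faults: 6
--- LRU ---
  step 0: ref 6 -> FAULT, frames=[6,-] (faults so far: 1)
  step 1: ref 3 -> FAULT, frames=[6,3] (faults so far: 2)
  step 2: ref 1 -> FAULT, evict 6, frames=[1,3] (faults so far: 3)
  step 3: ref 6 -> FAULT, evict 3, frames=[1,6] (faults so far: 4)
  step 4: ref 1 -> HIT, frames=[1,6] (faults so far: 4)
  step 5: ref 5 -> FAULT, evict 6, frames=[1,5] (faults so far: 5)
  step 6: ref 5 -> HIT, frames=[1,5] (faults so far: 5)
  step 7: ref 3 -> FAULT, evict 1, frames=[3,5] (faults so far: 6)
  step 8: ref 5 -> HIT, frames=[3,5] (faults so far: 6)
  step 9: ref 5 -> HIT, frames=[3,5] (faults so far: 6)
  step 10: ref 5 -> HIT, frames=[3,5] (faults so far: 6)
  step 11: ref 5 -> HIT, frames=[3,5] (faults so far: 6)
  step 12: ref 5 -> HIT, frames=[3,5] (faults so far: 6)
  LRU total faults: 6
--- Optimal ---
  step 0: ref 6 -> FAULT, frames=[6,-] (faults so far: 1)
  step 1: ref 3 -> FAULT, frames=[6,3] (faults so far: 2)
  step 2: ref 1 -> FAULT, evict 3, frames=[6,1] (faults so far: 3)
  step 3: ref 6 -> HIT, frames=[6,1] (faults so far: 3)
  step 4: ref 1 -> HIT, frames=[6,1] (faults so far: 3)
  step 5: ref 5 -> FAULT, evict 1, frames=[6,5] (faults so far: 4)
  step 6: ref 5 -> HIT, frames=[6,5] (faults so far: 4)
  step 7: ref 3 -> FAULT, evict 6, frames=[3,5] (faults so far: 5)
  step 8: ref 5 -> HIT, frames=[3,5] (faults so far: 5)
  step 9: ref 5 -> HIT, frames=[3,5] (faults so far: 5)
  step 10: ref 5 -> HIT, frames=[3,5] (faults so far: 5)
  step 11: ref 5 -> HIT, frames=[3,5] (faults so far: 5)
  step 12: ref 5 -> HIT, frames=[3,5] (faults so far: 5)
  Optimal total faults: 5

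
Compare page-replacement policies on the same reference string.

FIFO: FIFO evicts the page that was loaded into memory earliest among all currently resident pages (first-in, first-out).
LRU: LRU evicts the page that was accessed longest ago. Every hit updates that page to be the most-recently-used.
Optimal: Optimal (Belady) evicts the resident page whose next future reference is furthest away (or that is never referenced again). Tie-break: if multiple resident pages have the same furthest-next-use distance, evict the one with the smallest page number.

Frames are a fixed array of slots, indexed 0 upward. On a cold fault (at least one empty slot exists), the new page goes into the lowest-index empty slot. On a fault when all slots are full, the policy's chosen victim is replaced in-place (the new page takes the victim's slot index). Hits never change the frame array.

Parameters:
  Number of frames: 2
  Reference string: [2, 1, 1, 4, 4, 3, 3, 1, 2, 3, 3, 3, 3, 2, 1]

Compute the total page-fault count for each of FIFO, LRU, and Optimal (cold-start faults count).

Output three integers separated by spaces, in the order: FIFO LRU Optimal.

--- FIFO ---
  step 0: ref 2 -> FAULT, frames=[2,-] (faults so far: 1)
  step 1: ref 1 -> FAULT, frames=[2,1] (faults so far: 2)
  step 2: ref 1 -> HIT, frames=[2,1] (faults so far: 2)
  step 3: ref 4 -> FAULT, evict 2, frames=[4,1] (faults so far: 3)
  step 4: ref 4 -> HIT, frames=[4,1] (faults so far: 3)
  step 5: ref 3 -> FAULT, evict 1, frames=[4,3] (faults so far: 4)
  step 6: ref 3 -> HIT, frames=[4,3] (faults so far: 4)
  step 7: ref 1 -> FAULT, evict 4, frames=[1,3] (faults so far: 5)
  step 8: ref 2 -> FAULT, evict 3, frames=[1,2] (faults so far: 6)
  step 9: ref 3 -> FAULT, evict 1, frames=[3,2] (faults so far: 7)
  step 10: ref 3 -> HIT, frames=[3,2] (faults so far: 7)
  step 11: ref 3 -> HIT, frames=[3,2] (faults so far: 7)
  step 12: ref 3 -> HIT, frames=[3,2] (faults so far: 7)
  step 13: ref 2 -> HIT, frames=[3,2] (faults so far: 7)
  step 14: ref 1 -> FAULT, evict 2, frames=[3,1] (faults so far: 8)
  FIFO total faults: 8
--- LRU ---
  step 0: ref 2 -> FAULT, frames=[2,-] (faults so far: 1)
  step 1: ref 1 -> FAULT, frames=[2,1] (faults so far: 2)
  step 2: ref 1 -> HIT, frames=[2,1] (faults so far: 2)
  step 3: ref 4 -> FAULT, evict 2, frames=[4,1] (faults so far: 3)
  step 4: ref 4 -> HIT, frames=[4,1] (faults so far: 3)
  step 5: ref 3 -> FAULT, evict 1, frames=[4,3] (faults so far: 4)
  step 6: ref 3 -> HIT, frames=[4,3] (faults so far: 4)
  step 7: ref 1 -> FAULT, evict 4, frames=[1,3] (faults so far: 5)
  step 8: ref 2 -> FAULT, evict 3, frames=[1,2] (faults so far: 6)
  step 9: ref 3 -> FAULT, evict 1, frames=[3,2] (faults so far: 7)
  step 10: ref 3 -> HIT, frames=[3,2] (faults so far: 7)
  step 11: ref 3 -> HIT, frames=[3,2] (faults so far: 7)
  step 12: ref 3 -> HIT, frames=[3,2] (faults so far: 7)
  step 13: ref 2 -> HIT, frames=[3,2] (faults so far: 7)
  step 14: ref 1 -> FAULT, evict 3, frames=[1,2] (faults so far: 8)
  LRU total faults: 8
--- Optimal ---
  step 0: ref 2 -> FAULT, frames=[2,-] (faults so far: 1)
  step 1: ref 1 -> FAULT, frames=[2,1] (faults so far: 2)
  step 2: ref 1 -> HIT, frames=[2,1] (faults so far: 2)
  step 3: ref 4 -> FAULT, evict 2, frames=[4,1] (faults so far: 3)
  step 4: ref 4 -> HIT, frames=[4,1] (faults so far: 3)
  step 5: ref 3 -> FAULT, evict 4, frames=[3,1] (faults so far: 4)
  step 6: ref 3 -> HIT, frames=[3,1] (faults so far: 4)
  step 7: ref 1 -> HIT, frames=[3,1] (faults so far: 4)
  step 8: ref 2 -> FAULT, evict 1, frames=[3,2] (faults so far: 5)
  step 9: ref 3 -> HIT, frames=[3,2] (faults so far: 5)
  step 10: ref 3 -> HIT, frames=[3,2] (faults so far: 5)
  step 11: ref 3 -> HIT, frames=[3,2] (faults so far: 5)
  step 12: ref 3 -> HIT, frames=[3,2] (faults so far: 5)
  step 13: ref 2 -> HIT, frames=[3,2] (faults so far: 5)
  step 14: ref 1 -> FAULT, evict 2, frames=[3,1] (faults so far: 6)
  Optimal total faults: 6

Answer: 8 8 6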